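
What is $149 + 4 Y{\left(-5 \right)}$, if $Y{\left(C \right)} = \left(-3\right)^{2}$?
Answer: $185$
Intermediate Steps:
$Y{\left(C \right)} = 9$
$149 + 4 Y{\left(-5 \right)} = 149 + 4 \cdot 9 = 149 + 36 = 185$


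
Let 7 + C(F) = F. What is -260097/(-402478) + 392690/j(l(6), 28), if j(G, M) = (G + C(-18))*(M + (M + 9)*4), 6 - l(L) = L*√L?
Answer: -149814747757/513561928 + 117807*√6/1276 ≈ -65.567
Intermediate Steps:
C(F) = -7 + F
l(L) = 6 - L^(3/2) (l(L) = 6 - L*√L = 6 - L^(3/2))
j(G, M) = (-25 + G)*(36 + 5*M) (j(G, M) = (G + (-7 - 18))*(M + (M + 9)*4) = (G - 25)*(M + (9 + M)*4) = (-25 + G)*(M + (36 + 4*M)) = (-25 + G)*(36 + 5*M))
-260097/(-402478) + 392690/j(l(6), 28) = -260097/(-402478) + 392690/(-900 - 125*28 + 36*(6 - 6^(3/2)) + 5*(6 - 6^(3/2))*28) = -260097*(-1/402478) + 392690/(-900 - 3500 + 36*(6 - 6*√6) + 5*(6 - 6*√6)*28) = 260097/402478 + 392690/(-900 - 3500 + 36*(6 - 6*√6) + 5*(6 - 6*√6)*28) = 260097/402478 + 392690/(-900 - 3500 + (216 - 216*√6) + (840 - 840*√6)) = 260097/402478 + 392690/(-3344 - 1056*√6)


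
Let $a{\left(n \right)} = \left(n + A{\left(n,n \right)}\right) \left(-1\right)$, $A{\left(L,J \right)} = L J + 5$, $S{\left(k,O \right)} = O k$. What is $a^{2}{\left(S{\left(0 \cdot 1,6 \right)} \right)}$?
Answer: $25$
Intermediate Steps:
$A{\left(L,J \right)} = 5 + J L$ ($A{\left(L,J \right)} = J L + 5 = 5 + J L$)
$a{\left(n \right)} = -5 - n - n^{2}$ ($a{\left(n \right)} = \left(n + \left(5 + n n\right)\right) \left(-1\right) = \left(n + \left(5 + n^{2}\right)\right) \left(-1\right) = \left(5 + n + n^{2}\right) \left(-1\right) = -5 - n - n^{2}$)
$a^{2}{\left(S{\left(0 \cdot 1,6 \right)} \right)} = \left(-5 - 6 \cdot 0 \cdot 1 - \left(6 \cdot 0 \cdot 1\right)^{2}\right)^{2} = \left(-5 - 6 \cdot 0 - \left(6 \cdot 0\right)^{2}\right)^{2} = \left(-5 - 0 - 0^{2}\right)^{2} = \left(-5 + 0 - 0\right)^{2} = \left(-5 + 0 + 0\right)^{2} = \left(-5\right)^{2} = 25$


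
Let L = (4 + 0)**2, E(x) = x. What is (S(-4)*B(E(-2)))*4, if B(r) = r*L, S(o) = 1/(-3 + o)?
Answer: 128/7 ≈ 18.286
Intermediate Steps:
L = 16 (L = 4**2 = 16)
B(r) = 16*r (B(r) = r*16 = 16*r)
(S(-4)*B(E(-2)))*4 = ((16*(-2))/(-3 - 4))*4 = (-32/(-7))*4 = -1/7*(-32)*4 = (32/7)*4 = 128/7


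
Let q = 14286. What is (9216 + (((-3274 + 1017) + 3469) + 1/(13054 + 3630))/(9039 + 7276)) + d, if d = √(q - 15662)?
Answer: 2508610444369/272199460 + 4*I*√86 ≈ 9216.1 + 37.094*I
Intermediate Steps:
d = 4*I*√86 (d = √(14286 - 15662) = √(-1376) = 4*I*√86 ≈ 37.094*I)
(9216 + (((-3274 + 1017) + 3469) + 1/(13054 + 3630))/(9039 + 7276)) + d = (9216 + (((-3274 + 1017) + 3469) + 1/(13054 + 3630))/(9039 + 7276)) + 4*I*√86 = (9216 + ((-2257 + 3469) + 1/16684)/16315) + 4*I*√86 = (9216 + (1212 + 1/16684)*(1/16315)) + 4*I*√86 = (9216 + (20221009/16684)*(1/16315)) + 4*I*√86 = (9216 + 20221009/272199460) + 4*I*√86 = 2508610444369/272199460 + 4*I*√86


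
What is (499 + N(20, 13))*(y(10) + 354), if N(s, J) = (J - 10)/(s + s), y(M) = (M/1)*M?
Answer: 4531601/20 ≈ 2.2658e+5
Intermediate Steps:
y(M) = M² (y(M) = (M*1)*M = M*M = M²)
N(s, J) = (-10 + J)/(2*s) (N(s, J) = (-10 + J)/((2*s)) = (-10 + J)*(1/(2*s)) = (-10 + J)/(2*s))
(499 + N(20, 13))*(y(10) + 354) = (499 + (½)*(-10 + 13)/20)*(10² + 354) = (499 + (½)*(1/20)*3)*(100 + 354) = (499 + 3/40)*454 = (19963/40)*454 = 4531601/20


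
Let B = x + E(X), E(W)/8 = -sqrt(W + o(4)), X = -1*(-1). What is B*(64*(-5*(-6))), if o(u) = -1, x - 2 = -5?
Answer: -5760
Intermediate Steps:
x = -3 (x = 2 - 5 = -3)
X = 1
E(W) = -8*sqrt(-1 + W) (E(W) = 8*(-sqrt(W - 1)) = 8*(-sqrt(-1 + W)) = -8*sqrt(-1 + W))
B = -3 (B = -3 - 8*sqrt(-1 + 1) = -3 - 8*sqrt(0) = -3 - 8*0 = -3 + 0 = -3)
B*(64*(-5*(-6))) = -192*(-5*(-6)) = -192*30 = -3*1920 = -5760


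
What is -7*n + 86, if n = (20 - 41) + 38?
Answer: -33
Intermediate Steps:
n = 17 (n = -21 + 38 = 17)
-7*n + 86 = -7*17 + 86 = -119 + 86 = -33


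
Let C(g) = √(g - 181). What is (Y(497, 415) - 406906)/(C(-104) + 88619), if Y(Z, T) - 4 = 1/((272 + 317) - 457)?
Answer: -4759820691997/1036639222872 + 53711063*I*√285/1036639222872 ≈ -4.5916 + 0.0008747*I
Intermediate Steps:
Y(Z, T) = 529/132 (Y(Z, T) = 4 + 1/((272 + 317) - 457) = 4 + 1/(589 - 457) = 4 + 1/132 = 529/132)
C(g) = √(-181 + g)
(Y(497, 415) - 406906)/(C(-104) + 88619) = (529/132 - 406906)/(√(-181 - 104) + 88619) = -53711063/(132*(√(-285) + 88619)) = -53711063/(132*(I*√285 + 88619)) = -53711063/(132*(88619 + I*√285))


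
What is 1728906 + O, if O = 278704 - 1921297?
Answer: 86313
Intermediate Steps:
O = -1642593
1728906 + O = 1728906 - 1642593 = 86313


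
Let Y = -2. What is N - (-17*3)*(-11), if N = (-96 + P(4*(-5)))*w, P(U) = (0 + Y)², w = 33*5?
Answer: -15741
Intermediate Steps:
w = 165
P(U) = 4 (P(U) = (0 - 2)² = (-2)² = 4)
N = -15180 (N = (-96 + 4)*165 = -92*165 = -15180)
N - (-17*3)*(-11) = -15180 - (-17*3)*(-11) = -15180 - (-51)*(-11) = -15180 - 1*561 = -15180 - 561 = -15741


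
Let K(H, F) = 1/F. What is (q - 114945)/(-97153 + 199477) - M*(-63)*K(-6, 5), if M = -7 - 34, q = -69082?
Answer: -265223027/511620 ≈ -518.40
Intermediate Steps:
M = -41
(q - 114945)/(-97153 + 199477) - M*(-63)*K(-6, 5) = (-69082 - 114945)/(-97153 + 199477) - (-41*(-63))/5 = -184027/102324 - 2583/5 = -265223027/511620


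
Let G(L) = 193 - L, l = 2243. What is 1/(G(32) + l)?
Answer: 1/2404 ≈ 0.00041597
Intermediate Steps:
1/(G(32) + l) = 1/((193 - 1*32) + 2243) = 1/((193 - 32) + 2243) = 1/(161 + 2243) = 1/2404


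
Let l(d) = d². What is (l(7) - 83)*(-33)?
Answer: 1122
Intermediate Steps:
(l(7) - 83)*(-33) = (7² - 83)*(-33) = (49 - 83)*(-33) = -34*(-33) = 1122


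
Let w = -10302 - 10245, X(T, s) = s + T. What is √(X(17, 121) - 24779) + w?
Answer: -20547 + I*√24641 ≈ -20547.0 + 156.97*I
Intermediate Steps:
X(T, s) = T + s
w = -20547
√(X(17, 121) - 24779) + w = √((17 + 121) - 24779) - 20547 = √(138 - 24779) - 20547 = √(-24641) - 20547 = I*√24641 - 20547 = -20547 + I*√24641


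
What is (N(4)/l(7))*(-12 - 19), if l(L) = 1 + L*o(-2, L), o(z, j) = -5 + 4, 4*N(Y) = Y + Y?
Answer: 31/3 ≈ 10.333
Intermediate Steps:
N(Y) = Y/2 (N(Y) = (Y + Y)/4 = (2*Y)/4 = Y/2)
o(z, j) = -1
l(L) = 1 - L (l(L) = 1 + L*(-1) = 1 - L)
(N(4)/l(7))*(-12 - 19) = (((½)*4)/(1 - 1*7))*(-12 - 19) = (2/(1 - 7))*(-31) = (2/(-6))*(-31) = -⅙*2*(-31) = -⅓*(-31) = 31/3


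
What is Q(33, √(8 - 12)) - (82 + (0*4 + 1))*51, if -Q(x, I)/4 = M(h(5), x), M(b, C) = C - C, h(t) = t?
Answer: -4233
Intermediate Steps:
M(b, C) = 0
Q(x, I) = 0 (Q(x, I) = -4*0 = 0)
Q(33, √(8 - 12)) - (82 + (0*4 + 1))*51 = 0 - (82 + (0*4 + 1))*51 = 0 - (82 + (0 + 1))*51 = 0 - (82 + 1)*51 = 0 - 83*51 = 0 - 1*4233 = 0 - 4233 = -4233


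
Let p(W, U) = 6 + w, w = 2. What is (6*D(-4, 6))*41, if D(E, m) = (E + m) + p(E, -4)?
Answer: 2460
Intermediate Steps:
p(W, U) = 8 (p(W, U) = 6 + 2 = 8)
D(E, m) = 8 + E + m (D(E, m) = (E + m) + 8 = 8 + E + m)
(6*D(-4, 6))*41 = (6*(8 - 4 + 6))*41 = (6*10)*41 = 60*41 = 2460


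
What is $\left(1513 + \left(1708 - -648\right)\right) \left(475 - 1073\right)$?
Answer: $-2313662$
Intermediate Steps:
$\left(1513 + \left(1708 - -648\right)\right) \left(475 - 1073\right) = \left(1513 + \left(1708 + 648\right)\right) \left(-598\right) = \left(1513 + 2356\right) \left(-598\right) = 3869 \left(-598\right) = -2313662$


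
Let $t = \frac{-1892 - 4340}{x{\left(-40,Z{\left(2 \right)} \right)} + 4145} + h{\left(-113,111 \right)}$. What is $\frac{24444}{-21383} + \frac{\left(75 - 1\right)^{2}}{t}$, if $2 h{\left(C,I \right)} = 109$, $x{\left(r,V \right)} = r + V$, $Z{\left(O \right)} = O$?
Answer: $\frac{951166427556}{9305860217} \approx 102.21$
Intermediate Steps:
$x{\left(r,V \right)} = V + r$
$h{\left(C,I \right)} = \frac{109}{2}$ ($h{\left(C,I \right)} = \frac{1}{2} \cdot 109 = \frac{109}{2}$)
$t = \frac{435199}{8214}$ ($t = \frac{-1892 - 4340}{\left(2 - 40\right) + 4145} + \frac{109}{2} = - \frac{6232}{-38 + 4145} + \frac{109}{2} = - \frac{6232}{4107} + \frac{109}{2} = \frac{435199}{8214} \approx 52.983$)
$\frac{24444}{-21383} + \frac{\left(75 - 1\right)^{2}}{t} = \frac{24444}{-21383} + \frac{\left(75 - 1\right)^{2}}{\frac{435199}{8214}} = 24444 \left(- \frac{1}{21383}\right) + 74^{2} \cdot \frac{8214}{435199} = - \frac{24444}{21383} + 5476 \cdot \frac{8214}{435199} = - \frac{24444}{21383} + \frac{44979864}{435199} = \frac{951166427556}{9305860217}$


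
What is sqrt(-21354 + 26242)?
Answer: 2*sqrt(1222) ≈ 69.914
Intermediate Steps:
sqrt(-21354 + 26242) = sqrt(4888) = 2*sqrt(1222)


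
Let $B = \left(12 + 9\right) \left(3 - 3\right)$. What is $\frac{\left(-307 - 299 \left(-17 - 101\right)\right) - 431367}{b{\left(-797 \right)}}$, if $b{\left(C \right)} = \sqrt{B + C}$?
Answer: $\frac{396392 i \sqrt{797}}{797} \approx 14041.0 i$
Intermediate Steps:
$B = 0$ ($B = 21 \cdot 0 = 0$)
$b{\left(C \right)} = \sqrt{C}$ ($b{\left(C \right)} = \sqrt{0 + C} = \sqrt{C}$)
$\frac{\left(-307 - 299 \left(-17 - 101\right)\right) - 431367}{b{\left(-797 \right)}} = \frac{\left(-307 - 299 \left(-17 - 101\right)\right) - 431367}{\sqrt{-797}} = \frac{\left(-307 - -35282\right) - 431367}{i \sqrt{797}} = \left(\left(-307 + 35282\right) - 431367\right) \left(- \frac{i \sqrt{797}}{797}\right) = \left(34975 - 431367\right) \left(- \frac{i \sqrt{797}}{797}\right) = - 396392 \left(- \frac{i \sqrt{797}}{797}\right) = \frac{396392 i \sqrt{797}}{797}$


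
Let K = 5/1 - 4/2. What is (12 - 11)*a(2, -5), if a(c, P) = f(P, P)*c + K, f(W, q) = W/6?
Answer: 4/3 ≈ 1.3333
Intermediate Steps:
f(W, q) = W/6 (f(W, q) = W*(1/6) = W/6)
K = 3 (K = 5*1 - 4*1/2 = 5 - 2 = 3)
a(c, P) = 3 + P*c/6 (a(c, P) = (P/6)*c + 3 = P*c/6 + 3 = 3 + P*c/6)
(12 - 11)*a(2, -5) = (12 - 11)*(3 + (1/6)*(-5)*2) = 1*(3 - 5/3) = 1*(4/3) = 4/3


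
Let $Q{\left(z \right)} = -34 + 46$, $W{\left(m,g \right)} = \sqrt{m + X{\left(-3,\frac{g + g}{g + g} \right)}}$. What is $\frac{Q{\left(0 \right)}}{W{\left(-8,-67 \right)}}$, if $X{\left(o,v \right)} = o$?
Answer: $- \frac{12 i \sqrt{11}}{11} \approx - 3.6181 i$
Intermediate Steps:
$W{\left(m,g \right)} = \sqrt{-3 + m}$ ($W{\left(m,g \right)} = \sqrt{m - 3} = \sqrt{-3 + m}$)
$Q{\left(z \right)} = 12$
$\frac{Q{\left(0 \right)}}{W{\left(-8,-67 \right)}} = \frac{12}{\sqrt{-3 - 8}} = \frac{12}{\sqrt{-11}} = \frac{12}{i \sqrt{11}} = 12 \left(- \frac{i \sqrt{11}}{11}\right) = - \frac{12 i \sqrt{11}}{11}$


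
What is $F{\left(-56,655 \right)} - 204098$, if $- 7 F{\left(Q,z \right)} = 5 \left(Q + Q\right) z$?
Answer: $-151698$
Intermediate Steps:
$F{\left(Q,z \right)} = - \frac{10 Q z}{7}$ ($F{\left(Q,z \right)} = - \frac{5 \left(Q + Q\right) z}{7} = - \frac{5 \cdot 2 Q z}{7} = - \frac{10 Q z}{7}$)
$F{\left(-56,655 \right)} - 204098 = \left(- \frac{10}{7}\right) \left(-56\right) 655 - 204098 = 52400 - 204098 = -151698$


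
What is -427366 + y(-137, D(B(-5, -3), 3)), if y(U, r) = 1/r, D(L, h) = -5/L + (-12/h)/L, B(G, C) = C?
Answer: -1282097/3 ≈ -4.2737e+5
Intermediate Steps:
D(L, h) = -5/L - 12/(L*h)
-427366 + y(-137, D(B(-5, -3), 3)) = -427366 + 1/((-12 - 5*3)/(-3*3)) = -427366 + 1/(-⅓*⅓*(-12 - 15)) = -427366 + 1/(-⅓*⅓*(-27)) = -427366 + 1/3 = -427366 + ⅓ = -1282097/3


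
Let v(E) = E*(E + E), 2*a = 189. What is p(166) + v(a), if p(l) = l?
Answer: 36053/2 ≈ 18027.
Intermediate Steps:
a = 189/2 (a = (1/2)*189 = 189/2 ≈ 94.500)
v(E) = 2*E**2 (v(E) = E*(2*E) = 2*E**2)
p(166) + v(a) = 166 + 2*(189/2)**2 = 166 + 2*(35721/4) = 166 + 35721/2 = 36053/2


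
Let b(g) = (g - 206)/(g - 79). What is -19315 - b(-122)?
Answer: -3882643/201 ≈ -19317.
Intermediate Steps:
b(g) = (-206 + g)/(-79 + g)
-19315 - b(-122) = -19315 - (-206 - 122)/(-79 - 122) = -19315 - (-328)/(-201) = -19315 - (-1)*(-328)/201 = -19315 - 1*328/201 = -19315 - 328/201 = -3882643/201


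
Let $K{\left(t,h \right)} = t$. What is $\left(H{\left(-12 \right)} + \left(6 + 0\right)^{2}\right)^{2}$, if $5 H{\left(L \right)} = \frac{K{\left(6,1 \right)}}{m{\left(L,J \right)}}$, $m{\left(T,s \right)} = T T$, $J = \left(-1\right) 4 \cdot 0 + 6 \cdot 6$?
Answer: $\frac{18671041}{14400} \approx 1296.6$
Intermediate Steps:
$J = 36$ ($J = \left(-4\right) 0 + 36 = 0 + 36 = 36$)
$m{\left(T,s \right)} = T^{2}$
$H{\left(L \right)} = \frac{6}{5 L^{2}}$ ($H{\left(L \right)} = \frac{6 \frac{1}{L^{2}}}{5} = \frac{6}{5 L^{2}}$)
$\left(H{\left(-12 \right)} + \left(6 + 0\right)^{2}\right)^{2} = \left(\frac{6}{5 \cdot 144} + \left(6 + 0\right)^{2}\right)^{2} = \left(\frac{6}{5} \cdot \frac{1}{144} + 6^{2}\right)^{2} = \left(\frac{1}{120} + 36\right)^{2} = \left(\frac{4321}{120}\right)^{2} = \frac{18671041}{14400}$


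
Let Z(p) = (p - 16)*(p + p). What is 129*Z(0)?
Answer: 0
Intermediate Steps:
Z(p) = 2*p*(-16 + p) (Z(p) = (-16 + p)*(2*p) = 2*p*(-16 + p))
129*Z(0) = 129*(2*0*(-16 + 0)) = 129*(2*0*(-16)) = 129*0 = 0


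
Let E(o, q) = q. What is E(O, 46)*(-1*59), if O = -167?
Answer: -2714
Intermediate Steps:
E(O, 46)*(-1*59) = 46*(-1*59) = 46*(-59) = -2714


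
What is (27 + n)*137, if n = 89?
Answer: 15892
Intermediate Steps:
(27 + n)*137 = (27 + 89)*137 = 116*137 = 15892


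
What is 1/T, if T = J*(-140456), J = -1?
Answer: 1/140456 ≈ 7.1197e-6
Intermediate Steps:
T = 140456 (T = -1*(-140456) = 140456)
1/T = 1/140456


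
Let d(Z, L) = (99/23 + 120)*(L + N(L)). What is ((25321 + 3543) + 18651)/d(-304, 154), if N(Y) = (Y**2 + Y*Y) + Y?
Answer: 218569/27297732 ≈ 0.0080069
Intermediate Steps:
N(Y) = Y + 2*Y**2 (N(Y) = (Y**2 + Y**2) + Y = 2*Y**2 + Y = Y + 2*Y**2)
d(Z, L) = 2859*L/23 + 2859*L*(1 + 2*L)/23 (d(Z, L) = (99/23 + 120)*(L + L*(1 + 2*L)) = 2859*(L + L*(1 + 2*L))/23 = 2859*L/23 + 2859*L*(1 + 2*L)/23)
((25321 + 3543) + 18651)/d(-304, 154) = ((25321 + 3543) + 18651)/(((5718/23)*154*(1 + 154))) = (28864 + 18651)/(((5718/23)*154*155)) = 47515/(136488660/23) = 47515*(23/136488660) = 218569/27297732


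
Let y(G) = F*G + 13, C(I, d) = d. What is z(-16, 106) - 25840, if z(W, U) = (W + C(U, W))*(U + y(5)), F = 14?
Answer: -31888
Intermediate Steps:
y(G) = 13 + 14*G (y(G) = 14*G + 13 = 13 + 14*G)
z(W, U) = 2*W*(83 + U) (z(W, U) = (W + W)*(U + (13 + 14*5)) = (2*W)*(U + (13 + 70)) = (2*W)*(U + 83) = (2*W)*(83 + U) = 2*W*(83 + U))
z(-16, 106) - 25840 = 2*(-16)*(83 + 106) - 25840 = 2*(-16)*189 - 25840 = -6048 - 25840 = -31888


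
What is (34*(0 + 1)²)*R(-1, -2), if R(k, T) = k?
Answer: -34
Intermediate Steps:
(34*(0 + 1)²)*R(-1, -2) = (34*(0 + 1)²)*(-1) = (34*1²)*(-1) = (34*1)*(-1) = 34*(-1) = -34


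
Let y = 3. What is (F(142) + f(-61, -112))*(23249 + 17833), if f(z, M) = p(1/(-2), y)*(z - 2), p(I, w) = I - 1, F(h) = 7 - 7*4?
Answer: 3019527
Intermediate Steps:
F(h) = -21 (F(h) = 7 - 28 = -21)
p(I, w) = -1 + I
f(z, M) = 3 - 3*z/2 (f(z, M) = (-1 + 1/(-2))*(z - 2) = (-1 - 1/2)*(-2 + z) = -3*(-2 + z)/2 = 3 - 3*z/2)
(F(142) + f(-61, -112))*(23249 + 17833) = (-21 + (3 - 3/2*(-61)))*(23249 + 17833) = (-21 + (3 + 183/2))*41082 = (-21 + 189/2)*41082 = (147/2)*41082 = 3019527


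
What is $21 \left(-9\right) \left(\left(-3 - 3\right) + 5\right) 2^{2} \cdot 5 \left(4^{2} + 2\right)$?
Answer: $68040$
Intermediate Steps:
$21 \left(-9\right) \left(\left(-3 - 3\right) + 5\right) 2^{2} \cdot 5 \left(4^{2} + 2\right) = - 189 \left(-6 + 5\right) 4 \cdot 5 \left(16 + 2\right) = - 189 \left(-1\right) 4 \cdot 5 \cdot 18 = - 189 \left(\left(-4\right) 90\right) = \left(-189\right) \left(-360\right) = 68040$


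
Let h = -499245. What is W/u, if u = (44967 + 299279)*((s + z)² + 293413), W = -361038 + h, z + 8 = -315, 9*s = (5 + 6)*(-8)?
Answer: -69682923/11269401605588 ≈ -6.1834e-6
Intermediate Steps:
s = -88/9 (s = ((5 + 6)*(-8))/9 = (11*(-8))/9 = (⅑)*(-88) = -88/9 ≈ -9.7778)
z = -323 (z = -8 - 315 = -323)
W = -860283 (W = -361038 - 499245 = -860283)
u = 11269401605588/81 (u = (44967 + 299279)*((-88/9 - 323)² + 293413) = 344246*((-2995/9)² + 293413) = 344246*(8970025/81 + 293413) = 344246*(32736478/81) = 11269401605588/81 ≈ 1.3913e+11)
W/u = -860283/11269401605588/81 = -860283*81/11269401605588 = -69682923/11269401605588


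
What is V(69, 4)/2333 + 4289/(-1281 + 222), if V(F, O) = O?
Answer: -10002001/2470647 ≈ -4.0483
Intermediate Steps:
V(69, 4)/2333 + 4289/(-1281 + 222) = 4/2333 + 4289/(-1281 + 222) = 4*(1/2333) + 4289/(-1059) = 4/2333 + 4289*(-1/1059) = 4/2333 - 4289/1059 = -10002001/2470647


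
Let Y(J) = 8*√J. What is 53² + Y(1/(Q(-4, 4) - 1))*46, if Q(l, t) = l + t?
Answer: 2809 + 368*I ≈ 2809.0 + 368.0*I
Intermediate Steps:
53² + Y(1/(Q(-4, 4) - 1))*46 = 53² + (8*√(1/((-4 + 4) - 1)))*46 = 2809 + (8*√(1/(0 - 1)))*46 = 2809 + (8*√(1/(-1)))*46 = 2809 + (8*√(-1))*46 = 2809 + (8*I)*46 = 2809 + 368*I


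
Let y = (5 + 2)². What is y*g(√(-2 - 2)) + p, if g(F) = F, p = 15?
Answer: 15 + 98*I ≈ 15.0 + 98.0*I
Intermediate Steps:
y = 49 (y = 7² = 49)
y*g(√(-2 - 2)) + p = 49*√(-2 - 2) + 15 = 49*√(-4) + 15 = 49*(2*I) + 15 = 98*I + 15 = 15 + 98*I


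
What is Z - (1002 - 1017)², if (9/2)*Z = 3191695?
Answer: 6381365/9 ≈ 7.0904e+5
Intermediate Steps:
Z = 6383390/9 (Z = (2/9)*3191695 = 6383390/9 ≈ 7.0927e+5)
Z - (1002 - 1017)² = 6383390/9 - (1002 - 1017)² = 6383390/9 - 1*(-15)² = 6383390/9 - 1*225 = 6383390/9 - 225 = 6381365/9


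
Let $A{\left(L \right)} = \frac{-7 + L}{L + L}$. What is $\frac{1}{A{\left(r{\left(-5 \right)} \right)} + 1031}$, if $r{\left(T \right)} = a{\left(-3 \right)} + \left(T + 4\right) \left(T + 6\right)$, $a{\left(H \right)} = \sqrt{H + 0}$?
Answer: $\frac{5506}{5684269} - \frac{14 i \sqrt{3}}{17052807} \approx 0.00096864 - 1.422 \cdot 10^{-6} i$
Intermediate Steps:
$a{\left(H \right)} = \sqrt{H}$
$r{\left(T \right)} = i \sqrt{3} + \left(4 + T\right) \left(6 + T\right)$ ($r{\left(T \right)} = \sqrt{-3} + \left(T + 4\right) \left(T + 6\right) = i \sqrt{3} + \left(4 + T\right) \left(6 + T\right)$)
$A{\left(L \right)} = \frac{-7 + L}{2 L}$
$\frac{1}{A{\left(r{\left(-5 \right)} \right)} + 1031} = \frac{1}{\frac{-7 + \left(24 + \left(-5\right)^{2} + 10 \left(-5\right) + i \sqrt{3}\right)}{2 \left(24 + \left(-5\right)^{2} + 10 \left(-5\right) + i \sqrt{3}\right)} + 1031} = \frac{1}{\frac{-7 + \left(24 + 25 - 50 + i \sqrt{3}\right)}{2 \left(24 + 25 - 50 + i \sqrt{3}\right)} + 1031} = \frac{1}{\frac{-7 - \left(1 - i \sqrt{3}\right)}{2 \left(-1 + i \sqrt{3}\right)} + 1031} = \frac{1}{\frac{-8 + i \sqrt{3}}{2 \left(-1 + i \sqrt{3}\right)} + 1031} = \frac{1}{1031 + \frac{-8 + i \sqrt{3}}{2 \left(-1 + i \sqrt{3}\right)}}$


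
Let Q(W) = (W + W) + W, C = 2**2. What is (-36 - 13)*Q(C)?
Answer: -588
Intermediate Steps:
C = 4
Q(W) = 3*W (Q(W) = 2*W + W = 3*W)
(-36 - 13)*Q(C) = (-36 - 13)*(3*4) = -49*12 = -588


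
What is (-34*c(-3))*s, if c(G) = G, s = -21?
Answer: -2142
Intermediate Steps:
(-34*c(-3))*s = -34*(-3)*(-21) = 102*(-21) = -2142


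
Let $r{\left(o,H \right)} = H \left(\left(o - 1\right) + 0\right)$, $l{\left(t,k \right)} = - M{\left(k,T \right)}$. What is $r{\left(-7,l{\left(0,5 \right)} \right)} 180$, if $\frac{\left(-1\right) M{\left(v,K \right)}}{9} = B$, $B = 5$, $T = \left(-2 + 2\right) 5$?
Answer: $-64800$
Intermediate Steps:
$T = 0$ ($T = 0 \cdot 5 = 0$)
$M{\left(v,K \right)} = -45$ ($M{\left(v,K \right)} = \left(-9\right) 5 = -45$)
$l{\left(t,k \right)} = 45$ ($l{\left(t,k \right)} = \left(-1\right) \left(-45\right) = 45$)
$r{\left(o,H \right)} = H \left(-1 + o\right)$ ($r{\left(o,H \right)} = H \left(\left(o - 1\right) + 0\right) = H \left(\left(-1 + o\right) + 0\right) = H \left(-1 + o\right)$)
$r{\left(-7,l{\left(0,5 \right)} \right)} 180 = 45 \left(-1 - 7\right) 180 = 45 \left(-8\right) 180 = \left(-360\right) 180 = -64800$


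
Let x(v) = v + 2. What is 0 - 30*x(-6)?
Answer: 120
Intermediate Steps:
x(v) = 2 + v
0 - 30*x(-6) = 0 - 30*(2 - 6) = 0 - 30*(-4) = 0 + 120 = 120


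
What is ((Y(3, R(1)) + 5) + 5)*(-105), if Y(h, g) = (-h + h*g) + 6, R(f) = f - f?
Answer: -1365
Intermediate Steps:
R(f) = 0
Y(h, g) = 6 - h + g*h (Y(h, g) = (-h + g*h) + 6 = 6 - h + g*h)
((Y(3, R(1)) + 5) + 5)*(-105) = (((6 - 1*3 + 0*3) + 5) + 5)*(-105) = (((6 - 3 + 0) + 5) + 5)*(-105) = ((3 + 5) + 5)*(-105) = (8 + 5)*(-105) = 13*(-105) = -1365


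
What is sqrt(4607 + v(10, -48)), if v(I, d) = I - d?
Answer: sqrt(4665) ≈ 68.301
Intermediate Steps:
sqrt(4607 + v(10, -48)) = sqrt(4607 + (10 - 1*(-48))) = sqrt(4607 + (10 + 48)) = sqrt(4607 + 58) = sqrt(4665)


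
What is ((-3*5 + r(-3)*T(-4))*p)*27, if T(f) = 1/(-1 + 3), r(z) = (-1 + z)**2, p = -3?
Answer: 567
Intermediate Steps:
T(f) = 1/2
((-3*5 + r(-3)*T(-4))*p)*27 = ((-3*5 + (-1 - 3)**2*(1/2))*(-3))*27 = ((-15 + (-4)**2*(1/2))*(-3))*27 = ((-15 + 16*(1/2))*(-3))*27 = ((-15 + 8)*(-3))*27 = -7*(-3)*27 = 21*27 = 567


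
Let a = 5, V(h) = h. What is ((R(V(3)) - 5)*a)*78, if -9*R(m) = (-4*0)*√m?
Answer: -1950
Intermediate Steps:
R(m) = 0 (R(m) = -(-4*0)*√m/9 = -0*√m = -⅑*0 = 0)
((R(V(3)) - 5)*a)*78 = ((0 - 5)*5)*78 = -5*5*78 = -25*78 = -1950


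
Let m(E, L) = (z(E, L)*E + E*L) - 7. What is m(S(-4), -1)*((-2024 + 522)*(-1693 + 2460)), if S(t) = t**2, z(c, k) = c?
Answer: -268423922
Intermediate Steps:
m(E, L) = -7 + E**2 + E*L (m(E, L) = (E*E + E*L) - 7 = (E**2 + E*L) - 7 = -7 + E**2 + E*L)
m(S(-4), -1)*((-2024 + 522)*(-1693 + 2460)) = (-7 + ((-4)**2)**2 + (-4)**2*(-1))*((-2024 + 522)*(-1693 + 2460)) = (-7 + 16**2 + 16*(-1))*(-1502*767) = (-7 + 256 - 16)*(-1152034) = 233*(-1152034) = -268423922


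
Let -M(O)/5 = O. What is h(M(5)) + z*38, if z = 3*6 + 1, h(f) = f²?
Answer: 1347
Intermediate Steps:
M(O) = -5*O
z = 19 (z = 18 + 1 = 19)
h(M(5)) + z*38 = (-5*5)² + 19*38 = (-25)² + 722 = 625 + 722 = 1347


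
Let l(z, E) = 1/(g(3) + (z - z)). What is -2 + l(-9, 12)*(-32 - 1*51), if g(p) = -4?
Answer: 75/4 ≈ 18.750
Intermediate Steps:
l(z, E) = -¼ (l(z, E) = 1/(-4 + (z - z)) = 1/(-4 + 0) = 1/(-4) = -¼)
-2 + l(-9, 12)*(-32 - 1*51) = -2 - (-32 - 1*51)/4 = -2 - (-32 - 51)/4 = -2 - ¼*(-83) = -2 + 83/4 = 75/4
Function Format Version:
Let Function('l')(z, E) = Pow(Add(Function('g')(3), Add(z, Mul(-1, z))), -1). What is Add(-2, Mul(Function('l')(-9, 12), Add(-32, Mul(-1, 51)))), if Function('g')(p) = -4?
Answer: Rational(75, 4) ≈ 18.750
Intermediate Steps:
Function('l')(z, E) = Rational(-1, 4) (Function('l')(z, E) = Pow(Add(-4, Add(z, Mul(-1, z))), -1) = Pow(Add(-4, 0), -1) = Pow(-4, -1) = Rational(-1, 4))
Add(-2, Mul(Function('l')(-9, 12), Add(-32, Mul(-1, 51)))) = Add(-2, Mul(Rational(-1, 4), Add(-32, Mul(-1, 51)))) = Add(-2, Mul(Rational(-1, 4), Add(-32, -51))) = Add(-2, Mul(Rational(-1, 4), -83)) = Add(-2, Rational(83, 4)) = Rational(75, 4)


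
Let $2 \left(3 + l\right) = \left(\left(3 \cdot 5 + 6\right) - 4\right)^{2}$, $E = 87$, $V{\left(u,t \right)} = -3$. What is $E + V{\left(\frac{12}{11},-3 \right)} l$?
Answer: $- \frac{675}{2} \approx -337.5$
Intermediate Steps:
$l = \frac{283}{2}$ ($l = -3 + \frac{\left(\left(3 \cdot 5 + 6\right) - 4\right)^{2}}{2} = -3 + \frac{\left(\left(15 + 6\right) - 4\right)^{2}}{2} = -3 + \frac{\left(21 - 4\right)^{2}}{2} = -3 + \frac{17^{2}}{2} = -3 + \frac{1}{2} \cdot 289 = -3 + \frac{289}{2} = \frac{283}{2} \approx 141.5$)
$E + V{\left(\frac{12}{11},-3 \right)} l = 87 - \frac{849}{2} = - \frac{675}{2}$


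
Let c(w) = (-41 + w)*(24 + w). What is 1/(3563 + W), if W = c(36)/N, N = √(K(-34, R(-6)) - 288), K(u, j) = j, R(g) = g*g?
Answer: 24941/88867283 - 50*I*√7/88867283 ≈ 0.00028065 - 1.4886e-6*I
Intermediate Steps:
R(g) = g²
N = 6*I*√7 (N = √((-6)² - 288) = √(36 - 288) = √(-252) = 6*I*√7 ≈ 15.875*I)
W = 50*I*√7/7 (W = (-984 + 36² - 17*36)/((6*I*√7)) = (-984 + 1296 - 612)*(-I*√7/42) = -(-50)*I*√7/7 = 50*I*√7/7 ≈ 18.898*I)
1/(3563 + W) = 1/(3563 + 50*I*√7/7)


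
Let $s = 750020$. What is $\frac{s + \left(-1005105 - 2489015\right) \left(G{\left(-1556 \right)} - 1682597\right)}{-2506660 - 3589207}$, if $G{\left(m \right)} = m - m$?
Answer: $- \frac{5879196579660}{6095867} \approx -9.6446 \cdot 10^{5}$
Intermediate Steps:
$G{\left(m \right)} = 0$
$\frac{s + \left(-1005105 - 2489015\right) \left(G{\left(-1556 \right)} - 1682597\right)}{-2506660 - 3589207} = \frac{750020 + \left(-1005105 - 2489015\right) \left(0 - 1682597\right)}{-2506660 - 3589207} = \frac{750020 - -5879195829640}{-6095867} = \left(750020 + 5879195829640\right) \left(- \frac{1}{6095867}\right) = 5879196579660 \left(- \frac{1}{6095867}\right) = - \frac{5879196579660}{6095867}$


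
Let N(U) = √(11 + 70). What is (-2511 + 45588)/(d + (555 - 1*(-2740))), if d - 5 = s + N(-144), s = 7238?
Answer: 43077/10547 ≈ 4.0843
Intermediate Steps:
N(U) = 9 (N(U) = √81 = 9)
d = 7252 (d = 5 + (7238 + 9) = 5 + 7247 = 7252)
(-2511 + 45588)/(d + (555 - 1*(-2740))) = (-2511 + 45588)/(7252 + (555 - 1*(-2740))) = 43077/(7252 + (555 + 2740)) = 43077/(7252 + 3295) = 43077/10547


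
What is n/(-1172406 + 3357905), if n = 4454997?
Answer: 4454997/2185499 ≈ 2.0384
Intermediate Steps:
n/(-1172406 + 3357905) = 4454997/(-1172406 + 3357905) = 4454997/2185499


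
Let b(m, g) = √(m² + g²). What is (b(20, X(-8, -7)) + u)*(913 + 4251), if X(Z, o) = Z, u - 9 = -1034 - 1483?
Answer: -12951312 + 20656*√29 ≈ -1.2840e+7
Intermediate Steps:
u = -2508 (u = 9 + (-1034 - 1483) = 9 - 2517 = -2508)
b(m, g) = √(g² + m²)
(b(20, X(-8, -7)) + u)*(913 + 4251) = (√((-8)² + 20²) - 2508)*(913 + 4251) = (√(64 + 400) - 2508)*5164 = (√464 - 2508)*5164 = (4*√29 - 2508)*5164 = (-2508 + 4*√29)*5164 = -12951312 + 20656*√29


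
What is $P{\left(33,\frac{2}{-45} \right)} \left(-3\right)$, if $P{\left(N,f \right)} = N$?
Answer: $-99$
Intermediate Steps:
$P{\left(33,\frac{2}{-45} \right)} \left(-3\right) = 33 \left(-3\right) = -99$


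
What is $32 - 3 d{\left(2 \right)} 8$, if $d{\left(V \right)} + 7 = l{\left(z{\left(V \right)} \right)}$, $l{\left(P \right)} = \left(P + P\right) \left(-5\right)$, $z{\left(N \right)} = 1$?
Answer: $13056$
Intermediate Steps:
$l{\left(P \right)} = - 10 P$ ($l{\left(P \right)} = 2 P \left(-5\right) = - 10 P$)
$d{\left(V \right)} = -17$ ($d{\left(V \right)} = -7 - 10 = -17$)
$32 - 3 d{\left(2 \right)} 8 = 32 \left(-3\right) \left(-17\right) 8 = 32 \cdot 51 \cdot 8 = 32 \cdot 408 = 13056$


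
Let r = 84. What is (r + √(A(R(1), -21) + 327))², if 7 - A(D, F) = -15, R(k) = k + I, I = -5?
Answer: (84 + √349)² ≈ 10544.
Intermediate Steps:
R(k) = -5 + k (R(k) = k - 5 = -5 + k)
A(D, F) = 22 (A(D, F) = 7 - 1*(-15) = 7 + 15 = 22)
(r + √(A(R(1), -21) + 327))² = (84 + √(22 + 327))² = (84 + √349)²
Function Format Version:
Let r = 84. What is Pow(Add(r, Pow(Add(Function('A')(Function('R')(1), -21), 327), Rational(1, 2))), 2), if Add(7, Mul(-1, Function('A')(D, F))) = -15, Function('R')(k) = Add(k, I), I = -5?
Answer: Pow(Add(84, Pow(349, Rational(1, 2))), 2) ≈ 10544.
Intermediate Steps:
Function('R')(k) = Add(-5, k) (Function('R')(k) = Add(k, -5) = Add(-5, k))
Function('A')(D, F) = 22 (Function('A')(D, F) = Add(7, Mul(-1, -15)) = Add(7, 15) = 22)
Pow(Add(r, Pow(Add(Function('A')(Function('R')(1), -21), 327), Rational(1, 2))), 2) = Pow(Add(84, Pow(Add(22, 327), Rational(1, 2))), 2) = Pow(Add(84, Pow(349, Rational(1, 2))), 2)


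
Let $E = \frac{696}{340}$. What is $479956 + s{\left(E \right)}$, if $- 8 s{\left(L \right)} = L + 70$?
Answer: $\frac{81590989}{170} \approx 4.7995 \cdot 10^{5}$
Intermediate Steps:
$E = \frac{174}{85}$ ($E = 696 \cdot \frac{1}{340} = \frac{174}{85} \approx 2.0471$)
$s{\left(L \right)} = - \frac{35}{4} - \frac{L}{8}$ ($s{\left(L \right)} = - \frac{L + 70}{8} = - \frac{70 + L}{8} = - \frac{35}{4} - \frac{L}{8}$)
$479956 + s{\left(E \right)} = 479956 - \frac{1531}{170} = \frac{81590989}{170}$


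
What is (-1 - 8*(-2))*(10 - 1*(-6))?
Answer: 240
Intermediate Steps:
(-1 - 8*(-2))*(10 - 1*(-6)) = (-1 + 16)*(10 + 6) = 15*16 = 240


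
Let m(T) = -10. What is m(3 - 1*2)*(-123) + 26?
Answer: 1256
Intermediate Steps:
m(3 - 1*2)*(-123) + 26 = -10*(-123) + 26 = 1230 + 26 = 1256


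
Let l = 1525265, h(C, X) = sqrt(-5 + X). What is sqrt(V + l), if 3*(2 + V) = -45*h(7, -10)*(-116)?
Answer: sqrt(1525263 + 1740*I*sqrt(15)) ≈ 1235.0 + 2.728*I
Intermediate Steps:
V = -2 + 1740*I*sqrt(15) (V = -2 + (-45*sqrt(-5 - 10)*(-116))/3 = -2 + (-45*I*sqrt(15)*(-116))/3 = -2 + (5220*I*sqrt(15))/3 = -2 + 1740*I*sqrt(15) ≈ -2.0 + 6739.0*I)
sqrt(V + l) = sqrt((-2 + 1740*I*sqrt(15)) + 1525265) = sqrt(1525263 + 1740*I*sqrt(15))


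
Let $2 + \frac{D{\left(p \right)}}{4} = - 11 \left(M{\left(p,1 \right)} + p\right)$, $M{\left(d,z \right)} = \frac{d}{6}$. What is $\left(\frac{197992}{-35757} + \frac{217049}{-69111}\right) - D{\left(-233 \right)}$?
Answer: $- \frac{469188865729}{39225429} \approx -11961.0$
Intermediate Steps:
$M{\left(d,z \right)} = \frac{d}{6}$ ($M{\left(d,z \right)} = d \frac{1}{6} = \frac{d}{6}$)
$D{\left(p \right)} = -8 - \frac{154 p}{3}$ ($D{\left(p \right)} = -8 + 4 \left(- 11 \left(\frac{p}{6} + p\right)\right) = -8 + 4 \left(- 11 \frac{7 p}{6}\right) = -8 + 4 \left(- \frac{77 p}{6}\right) = -8 - \frac{154 p}{3}$)
$\left(\frac{197992}{-35757} + \frac{217049}{-69111}\right) - D{\left(-233 \right)} = \left(\frac{197992}{-35757} + \frac{217049}{-69111}\right) - \left(-8 - - \frac{35882}{3}\right) = \left(197992 \left(- \frac{1}{35757}\right) + 217049 \left(- \frac{1}{69111}\right)\right) - \left(-8 + \frac{35882}{3}\right) = \left(- \frac{197992}{35757} - \frac{31007}{9873}\right) - \frac{35858}{3} = - \frac{340388035}{39225429} - \frac{35858}{3} = - \frac{469188865729}{39225429}$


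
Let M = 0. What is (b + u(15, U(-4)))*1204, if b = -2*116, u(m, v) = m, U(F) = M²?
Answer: -261268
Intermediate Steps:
U(F) = 0 (U(F) = 0² = 0)
b = -232
(b + u(15, U(-4)))*1204 = (-232 + 15)*1204 = -217*1204 = -261268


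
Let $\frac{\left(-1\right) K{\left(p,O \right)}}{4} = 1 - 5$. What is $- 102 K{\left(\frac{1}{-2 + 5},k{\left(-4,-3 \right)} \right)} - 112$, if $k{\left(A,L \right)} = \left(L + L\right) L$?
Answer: $-1744$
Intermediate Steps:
$k{\left(A,L \right)} = 2 L^{2}$ ($k{\left(A,L \right)} = 2 L L = 2 L^{2}$)
$K{\left(p,O \right)} = 16$ ($K{\left(p,O \right)} = - 4 \left(1 - 5\right) = \left(-4\right) \left(-4\right) = 16$)
$- 102 K{\left(\frac{1}{-2 + 5},k{\left(-4,-3 \right)} \right)} - 112 = \left(-102\right) 16 - 112 = -1632 - 112 = -1744$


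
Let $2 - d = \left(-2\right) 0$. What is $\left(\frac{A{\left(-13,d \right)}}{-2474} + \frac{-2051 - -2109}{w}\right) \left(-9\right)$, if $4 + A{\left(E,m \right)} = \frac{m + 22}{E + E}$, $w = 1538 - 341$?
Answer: $- \frac{971002}{2138773} \approx -0.454$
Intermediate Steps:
$d = 2$ ($d = 2 - \left(-2\right) 0 = 2 - 0 = 2 + 0 = 2$)
$w = 1197$ ($w = 1538 - 341 = 1197$)
$A{\left(E,m \right)} = -4 + \frac{22 + m}{2 E}$ ($A{\left(E,m \right)} = -4 + \frac{m + 22}{E + E} = -4 + \frac{22 + m}{2 E}$)
$\left(\frac{A{\left(-13,d \right)}}{-2474} + \frac{-2051 - -2109}{w}\right) \left(-9\right) = \left(\frac{\frac{1}{2} \frac{1}{-13} \left(22 + 2 - -104\right)}{-2474} + \frac{-2051 - -2109}{1197}\right) \left(-9\right) = \left(\frac{1}{2} \left(- \frac{1}{13}\right) \left(22 + 2 + 104\right) \left(- \frac{1}{2474}\right) + \left(-2051 + 2109\right) \frac{1}{1197}\right) \left(-9\right) = \left(\frac{1}{2} \left(- \frac{1}{13}\right) 128 \left(- \frac{1}{2474}\right) + 58 \cdot \frac{1}{1197}\right) \left(-9\right) = \left(\left(- \frac{64}{13}\right) \left(- \frac{1}{2474}\right) + \frac{58}{1197}\right) \left(-9\right) = \left(\frac{32}{16081} + \frac{58}{1197}\right) \left(-9\right) = \frac{971002}{19248957} \left(-9\right) = - \frac{971002}{2138773}$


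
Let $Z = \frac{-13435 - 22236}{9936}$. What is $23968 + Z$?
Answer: $\frac{238110377}{9936} \approx 23964.0$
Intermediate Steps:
$Z = - \frac{35671}{9936}$ ($Z = \left(-35671\right) \frac{1}{9936} = - \frac{35671}{9936} \approx -3.5901$)
$23968 + Z = 23968 - \frac{35671}{9936} = \frac{238110377}{9936}$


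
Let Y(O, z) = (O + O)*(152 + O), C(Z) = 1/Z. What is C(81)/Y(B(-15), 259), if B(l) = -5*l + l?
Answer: 1/2060640 ≈ 4.8529e-7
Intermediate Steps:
B(l) = -4*l
Y(O, z) = 2*O*(152 + O) (Y(O, z) = (2*O)*(152 + O) = 2*O*(152 + O))
C(81)/Y(B(-15), 259) = 1/(81*((2*(-4*(-15))*(152 - 4*(-15))))) = 1/(81*((2*60*(152 + 60)))) = 1/(81*((2*60*212))) = (1/81)/25440 = (1/81)*(1/25440) = 1/2060640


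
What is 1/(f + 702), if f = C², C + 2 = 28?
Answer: 1/1378 ≈ 0.00072569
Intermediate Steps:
C = 26 (C = -2 + 28 = 26)
f = 676 (f = 26² = 676)
1/(f + 702) = 1/(676 + 702) = 1/1378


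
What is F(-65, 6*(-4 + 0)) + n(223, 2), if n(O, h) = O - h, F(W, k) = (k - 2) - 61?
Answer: 134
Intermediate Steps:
F(W, k) = -63 + k (F(W, k) = (-2 + k) - 61 = -63 + k)
F(-65, 6*(-4 + 0)) + n(223, 2) = (-63 + 6*(-4 + 0)) + (223 - 1*2) = (-63 + 6*(-4)) + (223 - 2) = (-63 - 24) + 221 = -87 + 221 = 134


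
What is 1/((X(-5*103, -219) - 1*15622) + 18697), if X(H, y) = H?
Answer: 1/2560 ≈ 0.00039063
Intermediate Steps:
1/((X(-5*103, -219) - 1*15622) + 18697) = 1/((-5*103 - 1*15622) + 18697) = 1/((-515 - 15622) + 18697) = 1/(-16137 + 18697) = 1/2560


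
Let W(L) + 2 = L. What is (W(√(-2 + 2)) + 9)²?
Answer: 49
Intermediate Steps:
W(L) = -2 + L
(W(√(-2 + 2)) + 9)² = ((-2 + √(-2 + 2)) + 9)² = ((-2 + √0) + 9)² = ((-2 + 0) + 9)² = (-2 + 9)² = 7² = 49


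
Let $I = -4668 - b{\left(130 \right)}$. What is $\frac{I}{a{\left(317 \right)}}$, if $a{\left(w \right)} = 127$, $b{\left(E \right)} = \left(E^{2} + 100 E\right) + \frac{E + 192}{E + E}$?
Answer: $- \frac{4494001}{16510} \approx -272.2$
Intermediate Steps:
$b{\left(E \right)} = E^{2} + 100 E + \frac{192 + E}{2 E}$ ($b{\left(E \right)} = \left(E^{2} + 100 E\right) + \frac{192 + E}{2 E} = E^{2} + 100 E + \frac{192 + E}{2 E}$)
$I = - \frac{4494001}{130}$ ($I = -4668 - \left(\frac{1}{2} + 130^{2} + \frac{96}{130} + 100 \cdot 130\right) = -4668 - \left(\frac{1}{2} + 16900 + 96 \cdot \frac{1}{130} + 13000\right) = -4668 - \left(\frac{1}{2} + 16900 + \frac{48}{65} + 13000\right) = -4668 - \frac{3887161}{130} = - \frac{4494001}{130} \approx -34569.0$)
$\frac{I}{a{\left(317 \right)}} = - \frac{4494001}{130 \cdot 127} = \left(- \frac{4494001}{130}\right) \frac{1}{127} = - \frac{4494001}{16510}$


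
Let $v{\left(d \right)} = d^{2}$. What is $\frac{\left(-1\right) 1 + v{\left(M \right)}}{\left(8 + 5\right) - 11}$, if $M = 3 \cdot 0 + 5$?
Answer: $12$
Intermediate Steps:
$M = 5$ ($M = 0 + 5 = 5$)
$\frac{\left(-1\right) 1 + v{\left(M \right)}}{\left(8 + 5\right) - 11} = \frac{\left(-1\right) 1 + 5^{2}}{\left(8 + 5\right) - 11} = \frac{-1 + 25}{13 - 11} = \frac{1}{2} \cdot 24 = 12$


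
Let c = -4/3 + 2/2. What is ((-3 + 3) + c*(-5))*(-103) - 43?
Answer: -644/3 ≈ -214.67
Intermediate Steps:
c = -⅓ (c = -4*⅓ + 2*(½) = -4/3 + 1 = -⅓ ≈ -0.33333)
((-3 + 3) + c*(-5))*(-103) - 43 = ((-3 + 3) - ⅓*(-5))*(-103) - 43 = (0 + 5/3)*(-103) - 43 = (5/3)*(-103) - 43 = -515/3 - 43 = -644/3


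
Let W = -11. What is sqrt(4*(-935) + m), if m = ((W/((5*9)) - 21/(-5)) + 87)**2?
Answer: sqrt(9179149)/45 ≈ 67.327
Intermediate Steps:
m = 16752649/2025 (m = ((-11/(5*9) - 21/(-5)) + 87)**2 = ((-11/45 - 21*(-1/5)) + 87)**2 = ((-11*1/45 + 21/5) + 87)**2 = ((-11/45 + 21/5) + 87)**2 = (178/45 + 87)**2 = (4093/45)**2 = 16752649/2025 ≈ 8272.9)
sqrt(4*(-935) + m) = sqrt(4*(-935) + 16752649/2025) = sqrt(-3740 + 16752649/2025) = sqrt(9179149/2025) = sqrt(9179149)/45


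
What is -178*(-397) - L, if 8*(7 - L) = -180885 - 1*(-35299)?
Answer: 209843/4 ≈ 52461.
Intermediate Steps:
L = 72821/4 (L = 7 - (-180885 - 1*(-35299))/8 = 7 - (-180885 + 35299)/8 = 7 - ⅛*(-145586) = 7 + 72793/4 = 72821/4 ≈ 18205.)
-178*(-397) - L = -178*(-397) - 1*72821/4 = 70666 - 72821/4 = 209843/4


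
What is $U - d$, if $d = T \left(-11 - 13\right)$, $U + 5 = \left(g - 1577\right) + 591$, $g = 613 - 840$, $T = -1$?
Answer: $-1242$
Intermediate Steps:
$g = -227$ ($g = 613 - 840 = -227$)
$U = -1218$ ($U = -5 + \left(\left(-227 - 1577\right) + 591\right) = -5 + \left(-1804 + 591\right) = -5 - 1213 = -1218$)
$d = 24$ ($d = - (-11 - 13) = \left(-1\right) \left(-24\right) = 24$)
$U - d = -1218 - 24 = -1242$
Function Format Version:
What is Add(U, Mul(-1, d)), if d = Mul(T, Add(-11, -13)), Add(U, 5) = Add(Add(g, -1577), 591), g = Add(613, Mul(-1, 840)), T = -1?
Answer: -1242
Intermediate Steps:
g = -227 (g = Add(613, -840) = -227)
U = -1218 (U = Add(-5, Add(Add(-227, -1577), 591)) = Add(-5, Add(-1804, 591)) = Add(-5, -1213) = -1218)
d = 24 (d = Mul(-1, Add(-11, -13)) = Mul(-1, -24) = 24)
Add(U, Mul(-1, d)) = Add(-1218, Mul(-1, 24)) = Add(-1218, -24) = -1242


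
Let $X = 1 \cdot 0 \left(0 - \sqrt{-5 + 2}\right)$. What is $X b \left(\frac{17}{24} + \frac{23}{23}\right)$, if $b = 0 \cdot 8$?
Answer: $0$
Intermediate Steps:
$X = 0$ ($X = 0 \left(0 - \sqrt{-3}\right) = 0 \left(0 - i \sqrt{3}\right) = 0 \left(- i \sqrt{3}\right) = 0$)
$b = 0$
$X b \left(\frac{17}{24} + \frac{23}{23}\right) = 0 \cdot 0 \left(\frac{17}{24} + \frac{23}{23}\right) = 0 \left(17 \cdot \frac{1}{24} + 23 \cdot \frac{1}{23}\right) = 0 \left(\frac{17}{24} + 1\right) = 0 \cdot \frac{41}{24} = 0$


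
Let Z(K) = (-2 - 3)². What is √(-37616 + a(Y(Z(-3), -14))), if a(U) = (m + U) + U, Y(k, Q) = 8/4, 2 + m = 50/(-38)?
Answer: I*√13579129/19 ≈ 193.95*I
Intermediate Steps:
Z(K) = 25 (Z(K) = (-5)² = 25)
m = -63/19 (m = -2 + 50/(-38) = -2 + 50*(-1/38) = -2 - 25/19 = -63/19 ≈ -3.3158)
Y(k, Q) = 2 (Y(k, Q) = 8*(¼) = 2)
a(U) = -63/19 + 2*U (a(U) = (-63/19 + U) + U = -63/19 + 2*U)
√(-37616 + a(Y(Z(-3), -14))) = √(-37616 + (-63/19 + 2*2)) = √(-37616 + (-63/19 + 4)) = √(-37616 + 13/19) = √(-714691/19) = I*√13579129/19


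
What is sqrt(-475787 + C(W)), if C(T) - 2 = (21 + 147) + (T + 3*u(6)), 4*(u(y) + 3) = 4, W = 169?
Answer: I*sqrt(475454) ≈ 689.53*I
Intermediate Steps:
u(y) = -2 (u(y) = -3 + (1/4)*4 = -3 + 1 = -2)
C(T) = 164 + T (C(T) = 2 + ((21 + 147) + (T + 3*(-2))) = 2 + (168 + (T - 6)) = 2 + (168 + (-6 + T)) = 2 + (162 + T) = 164 + T)
sqrt(-475787 + C(W)) = sqrt(-475787 + (164 + 169)) = sqrt(-475787 + 333) = sqrt(-475454) = I*sqrt(475454)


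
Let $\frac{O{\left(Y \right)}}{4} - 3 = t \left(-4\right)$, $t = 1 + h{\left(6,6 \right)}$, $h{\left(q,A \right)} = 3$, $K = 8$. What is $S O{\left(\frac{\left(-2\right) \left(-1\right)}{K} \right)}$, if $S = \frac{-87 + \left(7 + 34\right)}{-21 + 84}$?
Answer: $\frac{2392}{63} \approx 37.968$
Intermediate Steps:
$t = 4$ ($t = 1 + 3 = 4$)
$S = - \frac{46}{63}$ ($S = \frac{-87 + 41}{63} = \left(-46\right) \frac{1}{63} = - \frac{46}{63} \approx -0.73016$)
$O{\left(Y \right)} = -52$ ($O{\left(Y \right)} = 12 + 4 \cdot 4 \left(-4\right) = 12 + 4 \left(-16\right) = 12 - 64 = -52$)
$S O{\left(\frac{\left(-2\right) \left(-1\right)}{K} \right)} = \left(- \frac{46}{63}\right) \left(-52\right) = \frac{2392}{63}$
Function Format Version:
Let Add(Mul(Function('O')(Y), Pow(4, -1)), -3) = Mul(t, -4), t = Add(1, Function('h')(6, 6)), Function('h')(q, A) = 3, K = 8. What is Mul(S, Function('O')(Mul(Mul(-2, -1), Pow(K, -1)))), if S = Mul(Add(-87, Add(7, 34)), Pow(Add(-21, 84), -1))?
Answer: Rational(2392, 63) ≈ 37.968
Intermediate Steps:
t = 4 (t = Add(1, 3) = 4)
S = Rational(-46, 63) (S = Mul(Add(-87, 41), Pow(63, -1)) = Mul(-46, Rational(1, 63)) = Rational(-46, 63) ≈ -0.73016)
Function('O')(Y) = -52 (Function('O')(Y) = Add(12, Mul(4, Mul(4, -4))) = Add(12, Mul(4, -16)) = Add(12, -64) = -52)
Mul(S, Function('O')(Mul(Mul(-2, -1), Pow(K, -1)))) = Mul(Rational(-46, 63), -52) = Rational(2392, 63)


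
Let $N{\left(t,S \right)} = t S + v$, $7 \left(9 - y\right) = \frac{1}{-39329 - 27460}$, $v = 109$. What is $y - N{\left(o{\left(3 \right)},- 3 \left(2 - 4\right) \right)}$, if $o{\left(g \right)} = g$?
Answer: $- \frac{55167713}{467523} \approx -118.0$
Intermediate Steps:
$y = \frac{4207708}{467523}$ ($y = 9 - \frac{1}{7 \left(-39329 - 27460\right)} = 9 - \frac{1}{7 \left(-66789\right)} = 9 - - \frac{1}{467523} = 9 + \frac{1}{467523} = \frac{4207708}{467523} \approx 9.0$)
$N{\left(t,S \right)} = 109 + S t$ ($N{\left(t,S \right)} = t S + 109 = S t + 109 = 109 + S t$)
$y - N{\left(o{\left(3 \right)},- 3 \left(2 - 4\right) \right)} = \frac{4207708}{467523} - \left(109 + - 3 \left(2 - 4\right) 3\right) = \frac{4207708}{467523} - \left(109 + \left(-3\right) \left(-2\right) 3\right) = \frac{4207708}{467523} - \left(109 + 6 \cdot 3\right) = \frac{4207708}{467523} - \left(109 + 18\right) = \frac{4207708}{467523} - 127 = - \frac{55167713}{467523}$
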